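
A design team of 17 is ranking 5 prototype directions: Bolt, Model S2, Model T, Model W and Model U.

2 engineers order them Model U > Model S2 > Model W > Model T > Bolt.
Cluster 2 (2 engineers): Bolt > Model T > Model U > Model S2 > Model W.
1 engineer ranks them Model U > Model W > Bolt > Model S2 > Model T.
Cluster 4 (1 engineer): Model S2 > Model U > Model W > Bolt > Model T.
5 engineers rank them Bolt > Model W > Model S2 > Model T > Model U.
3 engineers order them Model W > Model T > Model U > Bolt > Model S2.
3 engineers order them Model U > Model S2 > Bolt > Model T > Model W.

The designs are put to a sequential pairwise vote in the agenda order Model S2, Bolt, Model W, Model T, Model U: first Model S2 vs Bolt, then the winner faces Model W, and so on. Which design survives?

Model U

Round 1: Model S2 vs Bolt — 6–11, Bolt advances.
Round 2: Bolt vs Model W — 10–7, Bolt advances.
Round 3: Bolt vs Model T — 12–5, Bolt advances.
Round 4: Bolt vs Model U — 7–10, Model U advances.
The agenda winner is Model U.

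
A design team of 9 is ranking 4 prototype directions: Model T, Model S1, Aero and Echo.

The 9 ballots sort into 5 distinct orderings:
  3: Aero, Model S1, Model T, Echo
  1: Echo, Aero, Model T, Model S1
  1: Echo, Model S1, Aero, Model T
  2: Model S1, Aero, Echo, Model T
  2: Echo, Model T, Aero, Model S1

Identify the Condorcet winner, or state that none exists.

Pairwise majorities:
Model T vs Model S1: 3 to 6, Model S1.
Model T–Aero: Aero 7–2.
Model T vs Echo: Echo, 6–3.
Model S1–Aero: Aero 6–3.
Model S1 vs Echo: Model S1 is ranked higher on 3+2 = 5 ballots, Echo on 4. Model S1 wins 5–4.
Aero vs Echo: 3+2 = 5 for Aero, 4 for Echo — Aero by 5–4.
Aero wins every pairwise contest, so Aero is the Condorcet winner.

Aero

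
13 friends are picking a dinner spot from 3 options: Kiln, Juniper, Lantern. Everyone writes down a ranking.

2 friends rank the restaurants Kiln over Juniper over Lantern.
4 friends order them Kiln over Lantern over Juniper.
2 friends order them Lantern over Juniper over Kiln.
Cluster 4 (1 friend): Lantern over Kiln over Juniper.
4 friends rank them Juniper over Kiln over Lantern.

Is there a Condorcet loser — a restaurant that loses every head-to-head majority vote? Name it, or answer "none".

Juniper

Head-to-head results (13 friends):
Kiln vs Juniper: Kiln, 7–6.
Kiln vs Lantern: Kiln wins 10–3.
Juniper vs Lantern: 6 to 7, Lantern.
Only Juniper has no wins; Juniper is the Condorcet loser.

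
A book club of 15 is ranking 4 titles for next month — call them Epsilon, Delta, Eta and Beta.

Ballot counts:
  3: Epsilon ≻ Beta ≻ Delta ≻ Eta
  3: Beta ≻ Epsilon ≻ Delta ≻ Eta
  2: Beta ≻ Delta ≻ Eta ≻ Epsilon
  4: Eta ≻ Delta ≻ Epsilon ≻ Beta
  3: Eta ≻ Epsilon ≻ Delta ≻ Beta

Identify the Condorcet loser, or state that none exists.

none

Pairwise majorities:
Epsilon vs Delta: 9 to 6, Epsilon.
Epsilon vs Eta: 3+3 = 6 for Epsilon, 9 for Eta — Eta by 9–6.
Epsilon–Beta: Epsilon 10–5.
Delta–Eta: Delta 8–7.
Delta–Beta: Beta 8–7.
Eta vs Beta: Beta wins 8–7.
No book is winless: Epsilon beats Delta; Delta beats Eta; Eta beats Epsilon; Beta beats Delta. There is no Condorcet loser.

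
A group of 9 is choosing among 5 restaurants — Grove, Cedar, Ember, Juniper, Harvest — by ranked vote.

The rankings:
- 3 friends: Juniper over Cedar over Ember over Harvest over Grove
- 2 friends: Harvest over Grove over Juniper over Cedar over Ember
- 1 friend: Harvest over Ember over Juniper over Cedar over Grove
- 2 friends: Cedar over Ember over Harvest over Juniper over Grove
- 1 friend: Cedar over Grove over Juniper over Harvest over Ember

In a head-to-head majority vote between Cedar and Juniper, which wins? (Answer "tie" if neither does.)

Ballots ranking Cedar above Juniper: 2 + 1 = 3.
Ballots ranking Juniper above Cedar: 9 − 3 = 6.
Juniper wins the head-to-head 6–3.

Juniper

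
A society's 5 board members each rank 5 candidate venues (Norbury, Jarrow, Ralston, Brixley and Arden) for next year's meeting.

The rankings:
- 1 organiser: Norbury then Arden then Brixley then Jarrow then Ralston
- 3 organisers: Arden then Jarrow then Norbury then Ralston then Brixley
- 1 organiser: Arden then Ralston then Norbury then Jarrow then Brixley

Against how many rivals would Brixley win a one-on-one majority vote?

0

Brixley against each rival (5 organisers):
Brixley vs Norbury: Brixley is ranked higher on 0 ballots, Norbury on 5. Norbury wins 5–0.
Brixley vs Jarrow: Jarrow, 4–1.
Brixley–Ralston: Ralston 4–1.
Brixley vs Arden: Brixley preferred on 0 ballots; Arden wins 5–0.
Brixley beats no one; loses to Norbury, Jarrow, Ralston, Arden — 0 pairwise wins.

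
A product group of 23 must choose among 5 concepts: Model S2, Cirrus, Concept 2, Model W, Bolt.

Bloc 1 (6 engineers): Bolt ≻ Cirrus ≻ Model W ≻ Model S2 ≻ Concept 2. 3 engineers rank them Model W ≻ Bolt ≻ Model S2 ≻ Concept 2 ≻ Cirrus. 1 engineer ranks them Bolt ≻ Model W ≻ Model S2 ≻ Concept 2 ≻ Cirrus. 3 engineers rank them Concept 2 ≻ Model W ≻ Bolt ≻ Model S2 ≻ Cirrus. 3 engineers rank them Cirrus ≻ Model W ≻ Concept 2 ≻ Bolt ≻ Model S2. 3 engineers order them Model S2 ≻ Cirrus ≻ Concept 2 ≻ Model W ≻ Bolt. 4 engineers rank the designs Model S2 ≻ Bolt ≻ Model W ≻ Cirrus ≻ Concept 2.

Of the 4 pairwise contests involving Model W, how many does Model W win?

Model W against each rival (23 engineers):
Model W vs Model S2: Model W is ranked higher on 6+3+1+3+3 = 16 ballots, Model S2 on 7. Model W wins 16–7.
Model W–Cirrus: Cirrus 12–11.
Model W vs Concept 2: 6+3+1+3+4 = 17 for Model W, 6 for Concept 2 — Model W by 17–6.
Model W vs Bolt: Model W is ranked higher on 3+3+3+3 = 12 ballots, Bolt on 11. Model W wins 12–11.
Model W beats Model S2, Concept 2, Bolt; loses to Cirrus — 3 pairwise wins.

3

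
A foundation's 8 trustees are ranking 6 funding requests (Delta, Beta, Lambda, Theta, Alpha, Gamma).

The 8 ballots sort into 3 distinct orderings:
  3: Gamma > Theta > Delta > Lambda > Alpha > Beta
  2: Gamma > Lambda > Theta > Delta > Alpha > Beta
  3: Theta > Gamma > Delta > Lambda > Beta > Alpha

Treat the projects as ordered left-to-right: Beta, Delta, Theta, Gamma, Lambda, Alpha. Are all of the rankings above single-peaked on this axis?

Axis positions: Beta=1, Delta=2, Theta=3, Gamma=4, Lambda=5, Alpha=6.
Type 1 (peak Gamma at position 4): ranking walks positions 4-3-2-5-6-1, expanding outward from the peak — single-peaked.
Type 2 (peak Gamma at position 4): ranking walks positions 4-5-3-2-6-1, expanding outward from the peak — single-peaked.
Type 3 (peak Theta at position 3): ranking walks positions 3-4-2-5-1-6, expanding outward from the peak — single-peaked.
Every ranking is single-peaked on this axis.

yes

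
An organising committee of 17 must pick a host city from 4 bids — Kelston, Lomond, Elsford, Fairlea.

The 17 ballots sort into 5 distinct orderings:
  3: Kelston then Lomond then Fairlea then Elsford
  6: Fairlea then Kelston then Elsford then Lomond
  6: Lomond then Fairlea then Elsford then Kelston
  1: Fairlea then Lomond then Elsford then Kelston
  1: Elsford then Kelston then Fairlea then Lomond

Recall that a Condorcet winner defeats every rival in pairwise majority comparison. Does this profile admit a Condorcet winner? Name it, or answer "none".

Check each pair by majority over 17 ballots:
Kelston vs Lomond: Kelston preferred on 3+6+1 = 10 ballots; Kelston wins 10–7.
Kelston–Elsford: Kelston 9–8.
Kelston–Fairlea: Fairlea 13–4.
Lomond vs Elsford: 10 to 7, Lomond.
Lomond vs Fairlea: Lomond wins 9–8.
Elsford vs Fairlea: Fairlea, 16–1.
Each city drops at least one matchup (Kelston loses to Fairlea; Lomond loses to Kelston; Elsford loses to Kelston; Fairlea loses to Lomond); the cycle Kelston → Lomond → Fairlea → Kelston rules out a Condorcet winner.

none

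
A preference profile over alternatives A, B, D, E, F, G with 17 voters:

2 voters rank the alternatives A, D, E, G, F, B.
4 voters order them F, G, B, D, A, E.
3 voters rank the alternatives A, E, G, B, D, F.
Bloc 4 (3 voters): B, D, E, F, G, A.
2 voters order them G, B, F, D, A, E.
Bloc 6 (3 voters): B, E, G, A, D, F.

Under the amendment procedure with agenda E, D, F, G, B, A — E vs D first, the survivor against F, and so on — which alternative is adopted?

Round 1: E vs D — 6–11, D advances.
Round 2: D vs F — 11–6, D advances.
Round 3: D vs G — 5–12, G advances.
Round 4: G vs B — 11–6, G advances.
Round 5: G vs A — 12–5, G advances.
The agenda winner is G.

G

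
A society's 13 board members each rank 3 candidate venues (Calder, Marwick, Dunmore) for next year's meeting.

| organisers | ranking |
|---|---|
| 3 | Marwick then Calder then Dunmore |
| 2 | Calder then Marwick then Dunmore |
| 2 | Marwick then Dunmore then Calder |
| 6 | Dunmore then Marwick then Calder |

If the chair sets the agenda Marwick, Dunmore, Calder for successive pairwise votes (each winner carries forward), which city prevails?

Marwick

Round 1: Marwick vs Dunmore — 7–6, Marwick advances.
Round 2: Marwick vs Calder — 11–2, Marwick advances.
Marwick survives the agenda.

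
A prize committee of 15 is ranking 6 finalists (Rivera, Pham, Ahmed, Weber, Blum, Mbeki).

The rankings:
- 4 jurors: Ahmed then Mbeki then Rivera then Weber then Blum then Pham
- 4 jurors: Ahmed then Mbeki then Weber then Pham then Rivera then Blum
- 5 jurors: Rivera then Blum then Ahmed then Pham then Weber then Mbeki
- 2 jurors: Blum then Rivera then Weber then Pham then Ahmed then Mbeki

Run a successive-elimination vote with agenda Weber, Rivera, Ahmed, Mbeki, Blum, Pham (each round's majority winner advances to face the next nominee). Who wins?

Round 1: Weber vs Rivera — 4–11, Rivera advances.
Round 2: Rivera vs Ahmed — 7–8, Ahmed advances.
Round 3: Ahmed vs Mbeki — 15–0, Ahmed advances.
Round 4: Ahmed vs Blum — 8–7, Ahmed advances.
Round 5: Ahmed vs Pham — 13–2, Ahmed advances.
The agenda winner is Ahmed.

Ahmed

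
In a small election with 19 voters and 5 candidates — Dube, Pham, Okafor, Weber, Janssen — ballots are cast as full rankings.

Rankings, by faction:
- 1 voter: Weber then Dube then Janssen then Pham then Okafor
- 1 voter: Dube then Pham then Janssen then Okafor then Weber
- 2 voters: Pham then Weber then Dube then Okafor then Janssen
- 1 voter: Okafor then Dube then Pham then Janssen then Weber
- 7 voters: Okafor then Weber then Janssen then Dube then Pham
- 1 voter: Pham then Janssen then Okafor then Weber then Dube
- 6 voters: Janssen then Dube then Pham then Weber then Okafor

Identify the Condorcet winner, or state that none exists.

Check each pair by majority over 19 ballots:
Dube vs Pham: Dube preferred on 1+1+1+7+6 = 16 ballots; Dube wins 16–3.
Dube vs Okafor: 1+1+2+6 = 10 for Dube, 9 for Okafor — Dube by 10–9.
Dube vs Weber: 8 to 11, Weber.
Dube vs Janssen: 1+1+2+1 = 5 for Dube, 14 for Janssen — Janssen by 14–5.
Pham vs Okafor: 11 to 8, Pham.
Pham vs Weber: Pham is ranked higher on 1+2+1+1+6 = 11 ballots, Weber on 8. Pham wins 11–8.
Pham vs Janssen: 1+2+1+1 = 5 for Pham, 14 for Janssen — Janssen by 14–5.
Okafor vs Weber: Okafor is ranked higher on 1+1+7+1 = 10 ballots, Weber on 9. Okafor wins 10–9.
Okafor vs Janssen: 2+1+7 = 10 for Okafor, 9 for Janssen — Okafor by 10–9.
Weber vs Janssen: Weber is ranked higher on 1+2+7 = 10 ballots, Janssen on 9. Weber wins 10–9.
Each candidate drops at least one matchup (Dube loses to Weber; Pham loses to Dube; Okafor loses to Dube; Weber loses to Pham; Janssen loses to Okafor); the cycle Dube > Pham > Weber > Dube rules out a Condorcet winner.

none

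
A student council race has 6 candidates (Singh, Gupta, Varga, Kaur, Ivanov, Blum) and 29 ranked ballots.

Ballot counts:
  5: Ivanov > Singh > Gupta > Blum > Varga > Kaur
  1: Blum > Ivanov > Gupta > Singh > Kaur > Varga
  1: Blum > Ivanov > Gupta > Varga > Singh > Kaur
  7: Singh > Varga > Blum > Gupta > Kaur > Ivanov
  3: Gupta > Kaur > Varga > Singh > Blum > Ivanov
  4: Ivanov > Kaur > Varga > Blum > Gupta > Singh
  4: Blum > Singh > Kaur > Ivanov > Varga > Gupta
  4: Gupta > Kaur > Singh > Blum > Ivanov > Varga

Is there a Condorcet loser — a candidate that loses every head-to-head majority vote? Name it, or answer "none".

Head-to-head results (29 voters):
Singh vs Gupta: Singh, 16–13.
Singh vs Varga: 5+1+7+4+4 = 21 for Singh, 8 for Varga — Singh by 21–8.
Singh vs Kaur: Singh, 18–11.
Singh vs Ivanov: Singh preferred on 7+3+4+4 = 18 ballots; Singh wins 18–11.
Singh vs Blum: Singh, 19–10.
Gupta vs Varga: Varga, 15–14.
Gupta vs Kaur: Gupta, 21–8.
Gupta vs Ivanov: 14 to 15, Ivanov.
Gupta vs Blum: 12 to 17, Blum.
Varga vs Kaur: Kaur wins 16–13.
Varga vs Ivanov: Ivanov wins 19–10.
Varga vs Blum: Blum wins 15–14.
Kaur vs Ivanov: Kaur is ranked higher on 7+3+4+4 = 18 ballots, Ivanov on 11. Kaur wins 18–11.
Kaur–Blum: Blum 18–11.
Ivanov vs Blum: Ivanov preferred on 5+4 = 9 ballots; Blum wins 20–9.
Every candidate wins at least one matchup (Singh beats Gupta; Gupta beats Kaur; Varga beats Gupta; Kaur beats Varga; Ivanov beats Gupta; Blum beats Gupta), so there is no Condorcet loser.

none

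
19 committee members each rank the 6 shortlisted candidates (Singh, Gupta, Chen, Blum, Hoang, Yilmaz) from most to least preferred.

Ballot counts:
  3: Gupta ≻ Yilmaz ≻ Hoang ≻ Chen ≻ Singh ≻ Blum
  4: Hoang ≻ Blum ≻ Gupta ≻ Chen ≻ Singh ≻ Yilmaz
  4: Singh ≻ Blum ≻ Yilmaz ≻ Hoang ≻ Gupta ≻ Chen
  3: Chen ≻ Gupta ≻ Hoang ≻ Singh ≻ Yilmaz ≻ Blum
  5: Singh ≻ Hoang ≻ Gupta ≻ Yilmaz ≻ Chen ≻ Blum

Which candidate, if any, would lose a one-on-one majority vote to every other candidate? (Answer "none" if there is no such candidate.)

Blum

Pairwise majorities:
Singh vs Gupta: Gupta, 10–9.
Singh vs Chen: Chen wins 10–9.
Singh vs Blum: Singh, 15–4.
Singh vs Hoang: 4+5 = 9 for Singh, 10 for Hoang — Hoang by 10–9.
Singh vs Yilmaz: Singh is ranked higher on 4+4+3+5 = 16 ballots, Yilmaz on 3. Singh wins 16–3.
Gupta vs Chen: Gupta wins 16–3.
Gupta vs Blum: Gupta preferred on 3+3+5 = 11 ballots; Gupta wins 11–8.
Gupta vs Hoang: 6 to 13, Hoang.
Gupta vs Yilmaz: Gupta wins 15–4.
Chen vs Blum: Chen is ranked higher on 3+3+5 = 11 ballots, Blum on 8. Chen wins 11–8.
Chen vs Hoang: 3 for Chen, 16 for Hoang — Hoang by 16–3.
Chen vs Yilmaz: 4+3 = 7 for Chen, 12 for Yilmaz — Yilmaz by 12–7.
Blum vs Hoang: Hoang, 15–4.
Blum vs Yilmaz: 4+4 = 8 for Blum, 11 for Yilmaz — Yilmaz by 11–8.
Hoang vs Yilmaz: Hoang wins 12–7.
Blum is beaten in every head-to-head and is the Condorcet loser.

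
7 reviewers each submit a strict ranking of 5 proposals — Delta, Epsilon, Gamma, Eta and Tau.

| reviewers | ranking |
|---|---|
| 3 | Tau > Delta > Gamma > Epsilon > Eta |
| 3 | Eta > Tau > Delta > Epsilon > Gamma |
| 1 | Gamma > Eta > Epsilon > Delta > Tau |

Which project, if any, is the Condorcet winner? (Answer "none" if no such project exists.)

Head-to-head results (7 reviewers):
Delta vs Epsilon: Delta wins 6–1.
Delta vs Gamma: Delta, 6–1.
Delta–Eta: Eta 4–3.
Delta–Tau: Tau 6–1.
Epsilon vs Gamma: Gamma wins 4–3.
Epsilon vs Eta: Eta, 4–3.
Epsilon–Tau: Tau 6–1.
Gamma vs Eta: Gamma wins 4–3.
Gamma–Tau: Tau 6–1.
Eta vs Tau: Eta, 4–3.
No project is unbeaten: Delta loses to Eta; Epsilon loses to Delta; Gamma loses to Delta; Eta loses to Gamma; Tau loses to Eta. In particular Delta beats Gamma beats Eta beats Delta is a majority cycle — no Condorcet winner exists.

none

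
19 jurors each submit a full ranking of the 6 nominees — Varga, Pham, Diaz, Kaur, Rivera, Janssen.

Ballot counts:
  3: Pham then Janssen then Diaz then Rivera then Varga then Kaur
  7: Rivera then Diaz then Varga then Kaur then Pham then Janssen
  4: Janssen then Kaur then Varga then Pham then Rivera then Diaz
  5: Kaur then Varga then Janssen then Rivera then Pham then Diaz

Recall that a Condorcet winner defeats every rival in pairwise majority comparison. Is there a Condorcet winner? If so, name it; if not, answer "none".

Check each pair by majority over 19 ballots:
Varga–Pham: Varga 16–3.
Varga vs Diaz: 9 to 10, Diaz.
Varga vs Kaur: Varga wins 10–9.
Varga vs Rivera: 4+5 = 9 for Varga, 10 for Rivera — Rivera by 10–9.
Varga vs Janssen: Varga is ranked higher on 7+5 = 12 ballots, Janssen on 7. Varga wins 12–7.
Pham–Diaz: Pham 12–7.
Pham vs Kaur: Kaur wins 16–3.
Pham vs Rivera: Rivera wins 12–7.
Pham–Janssen: Pham 10–9.
Diaz vs Kaur: Diaz, 10–9.
Diaz vs Rivera: Rivera, 16–3.
Diaz–Janssen: Janssen 12–7.
Kaur vs Rivera: Rivera wins 10–9.
Kaur vs Janssen: 7+5 = 12 for Kaur, 7 for Janssen — Kaur by 12–7.
Rivera vs Janssen: Janssen wins 12–7.
No nominee is unbeaten: Varga loses to Diaz; Pham loses to Varga; Diaz loses to Pham; Kaur loses to Varga; Rivera loses to Janssen; Janssen loses to Varga. In particular Varga > Pham > Diaz > Varga is a majority cycle — no Condorcet winner exists.

none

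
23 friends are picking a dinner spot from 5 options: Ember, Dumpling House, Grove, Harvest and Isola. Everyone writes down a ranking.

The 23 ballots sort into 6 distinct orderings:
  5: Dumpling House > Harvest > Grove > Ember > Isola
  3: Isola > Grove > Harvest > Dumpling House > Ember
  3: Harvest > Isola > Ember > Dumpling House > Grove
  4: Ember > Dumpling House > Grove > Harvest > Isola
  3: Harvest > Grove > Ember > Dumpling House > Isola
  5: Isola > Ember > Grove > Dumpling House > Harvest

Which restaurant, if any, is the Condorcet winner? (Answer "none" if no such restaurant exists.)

none

Head-to-head results (23 friends):
Ember–Dumpling House: Ember 15–8.
Ember–Grove: Ember 12–11.
Ember vs Harvest: Harvest wins 14–9.
Ember vs Isola: Ember, 12–11.
Dumpling House–Grove: Dumpling House 12–11.
Dumpling House vs Harvest: Dumpling House, 14–9.
Dumpling House–Isola: Dumpling House 12–11.
Grove vs Harvest: Grove, 12–11.
Grove–Isola: Grove 12–11.
Harvest–Isola: Harvest 15–8.
Each restaurant drops at least one matchup (Ember loses to Harvest; Dumpling House loses to Ember; Grove loses to Ember; Harvest loses to Dumpling House; Isola loses to Ember); the cycle Ember → Dumpling House → Harvest → Ember rules out a Condorcet winner.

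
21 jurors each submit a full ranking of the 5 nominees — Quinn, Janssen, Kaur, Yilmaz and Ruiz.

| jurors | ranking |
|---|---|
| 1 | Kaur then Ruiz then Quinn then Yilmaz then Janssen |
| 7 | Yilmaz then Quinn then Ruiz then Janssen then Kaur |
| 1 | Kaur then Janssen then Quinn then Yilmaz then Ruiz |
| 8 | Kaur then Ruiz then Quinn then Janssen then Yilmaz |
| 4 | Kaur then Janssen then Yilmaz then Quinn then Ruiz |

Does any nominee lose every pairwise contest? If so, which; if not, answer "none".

Head-to-head results (21 jurors):
Quinn vs Janssen: Quinn preferred on 1+7+8 = 16 ballots; Quinn wins 16–5.
Quinn vs Kaur: Kaur wins 14–7.
Quinn vs Yilmaz: 1+1+8 = 10 for Quinn, 11 for Yilmaz — Yilmaz by 11–10.
Quinn vs Ruiz: Quinn preferred on 7+1+4 = 12 ballots; Quinn wins 12–9.
Janssen vs Kaur: Janssen preferred on 7 ballots; Kaur wins 14–7.
Janssen vs Yilmaz: Janssen preferred on 1+8+4 = 13 ballots; Janssen wins 13–8.
Janssen–Ruiz: Ruiz 16–5.
Kaur–Yilmaz: Kaur 14–7.
Kaur vs Ruiz: Kaur, 14–7.
Yilmaz vs Ruiz: Yilmaz is ranked higher on 7+1+4 = 12 ballots, Ruiz on 9. Yilmaz wins 12–9.
Every nominee wins at least one matchup (Quinn beats Janssen; Janssen beats Yilmaz; Kaur beats Quinn; Yilmaz beats Quinn; Ruiz beats Janssen), so there is no Condorcet loser.

none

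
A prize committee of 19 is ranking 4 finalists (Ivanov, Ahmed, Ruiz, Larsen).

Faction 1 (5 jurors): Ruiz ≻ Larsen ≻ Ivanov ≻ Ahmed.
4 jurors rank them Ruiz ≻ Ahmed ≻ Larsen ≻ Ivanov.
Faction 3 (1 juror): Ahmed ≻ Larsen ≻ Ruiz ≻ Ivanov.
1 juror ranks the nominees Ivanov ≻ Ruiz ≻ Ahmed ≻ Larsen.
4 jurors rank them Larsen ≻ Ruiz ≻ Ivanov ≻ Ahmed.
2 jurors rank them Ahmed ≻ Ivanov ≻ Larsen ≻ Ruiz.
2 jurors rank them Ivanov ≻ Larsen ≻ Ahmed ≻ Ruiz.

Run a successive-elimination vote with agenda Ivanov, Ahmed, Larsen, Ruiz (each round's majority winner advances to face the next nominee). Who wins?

Ruiz

Round 1: Ivanov vs Ahmed — 12–7, Ivanov advances.
Round 2: Ivanov vs Larsen — 5–14, Larsen advances.
Round 3: Larsen vs Ruiz — 9–10, Ruiz advances.
The agenda winner is Ruiz.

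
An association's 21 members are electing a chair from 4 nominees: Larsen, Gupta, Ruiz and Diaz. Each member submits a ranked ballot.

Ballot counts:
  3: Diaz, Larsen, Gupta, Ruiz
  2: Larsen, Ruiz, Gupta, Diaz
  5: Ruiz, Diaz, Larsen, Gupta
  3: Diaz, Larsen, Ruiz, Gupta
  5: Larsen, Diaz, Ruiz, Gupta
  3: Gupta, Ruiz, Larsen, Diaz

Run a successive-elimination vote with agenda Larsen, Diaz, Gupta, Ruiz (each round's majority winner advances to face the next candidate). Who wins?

Round 1: Larsen vs Diaz — 10–11, Diaz advances.
Round 2: Diaz vs Gupta — 16–5, Diaz advances.
Round 3: Diaz vs Ruiz — 11–10, Diaz advances.
Diaz survives the agenda.

Diaz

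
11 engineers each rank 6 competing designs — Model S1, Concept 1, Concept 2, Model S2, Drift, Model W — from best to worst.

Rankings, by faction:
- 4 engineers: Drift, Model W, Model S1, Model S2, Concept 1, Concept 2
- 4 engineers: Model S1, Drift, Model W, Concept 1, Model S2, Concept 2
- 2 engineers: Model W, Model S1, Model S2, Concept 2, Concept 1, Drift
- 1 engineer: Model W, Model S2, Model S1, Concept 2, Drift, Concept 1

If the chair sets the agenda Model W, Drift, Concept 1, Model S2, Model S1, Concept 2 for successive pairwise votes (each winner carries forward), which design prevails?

Model S1

Round 1: Model W vs Drift — 3–8, Drift advances.
Round 2: Drift vs Concept 1 — 9–2, Drift advances.
Round 3: Drift vs Model S2 — 8–3, Drift advances.
Round 4: Drift vs Model S1 — 4–7, Model S1 advances.
Round 5: Model S1 vs Concept 2 — 11–0, Model S1 advances.
Model S1 survives the agenda.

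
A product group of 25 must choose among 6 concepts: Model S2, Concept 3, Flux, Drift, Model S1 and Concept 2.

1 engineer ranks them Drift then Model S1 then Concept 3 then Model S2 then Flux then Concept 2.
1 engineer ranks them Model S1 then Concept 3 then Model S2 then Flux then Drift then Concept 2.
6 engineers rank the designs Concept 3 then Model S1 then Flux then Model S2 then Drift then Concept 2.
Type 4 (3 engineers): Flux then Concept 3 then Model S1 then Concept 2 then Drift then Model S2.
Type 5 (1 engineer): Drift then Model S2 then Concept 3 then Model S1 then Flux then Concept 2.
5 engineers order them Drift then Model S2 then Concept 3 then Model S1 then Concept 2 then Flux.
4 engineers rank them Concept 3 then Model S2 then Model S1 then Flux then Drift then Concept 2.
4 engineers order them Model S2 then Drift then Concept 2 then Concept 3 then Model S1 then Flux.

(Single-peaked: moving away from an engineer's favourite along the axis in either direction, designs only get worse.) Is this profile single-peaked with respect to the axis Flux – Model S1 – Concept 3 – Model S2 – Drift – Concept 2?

no

Axis positions: Flux=1, Model S1=2, Concept 3=3, Model S2=4, Drift=5, Concept 2=6.
Type 1: ranking walks positions 5-2-3-4-1-6; Model S1 is ranked above Model S2 even though Model S2 lies between Model S1 and the peak Drift on the axis — preferences dip and rise again. Not single-peaked.
Type 2 (peak Model S1 at position 2): ranking walks positions 2-3-4-1-5-6, expanding outward from the peak — single-peaked.
Type 3 (peak Concept 3 at position 3): ranking walks positions 3-2-1-4-5-6, expanding outward from the peak — single-peaked.
Type 4: ranking walks positions 1-3-2-6-5-4; Concept 3 is ranked above Model S1 even though Model S1 lies between Concept 3 and the peak Flux on the axis — preferences dip and rise again. Not single-peaked.
Type 5 (peak Drift at position 5): ranking walks positions 5-4-3-2-1-6, expanding outward from the peak — single-peaked.
Type 6 (peak Drift at position 5): ranking walks positions 5-4-3-2-6-1, expanding outward from the peak — single-peaked.
Type 7 (peak Concept 3 at position 3): ranking walks positions 3-4-2-1-5-6, expanding outward from the peak — single-peaked.
Type 8 (peak Model S2 at position 4): ranking walks positions 4-5-6-3-2-1, expanding outward from the peak — single-peaked.
Type 1 violates single-peakedness, so the profile is not single-peaked on this axis.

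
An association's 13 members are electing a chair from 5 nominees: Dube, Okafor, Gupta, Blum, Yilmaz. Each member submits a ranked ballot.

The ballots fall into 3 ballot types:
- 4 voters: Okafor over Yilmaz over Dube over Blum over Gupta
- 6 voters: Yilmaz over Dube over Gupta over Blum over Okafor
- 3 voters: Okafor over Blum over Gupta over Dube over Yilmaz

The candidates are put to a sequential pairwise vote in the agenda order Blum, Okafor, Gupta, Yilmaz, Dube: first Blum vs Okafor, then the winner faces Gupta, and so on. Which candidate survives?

Okafor

Round 1: Blum vs Okafor — 6–7, Okafor advances.
Round 2: Okafor vs Gupta — 7–6, Okafor advances.
Round 3: Okafor vs Yilmaz — 7–6, Okafor advances.
Round 4: Okafor vs Dube — 7–6, Okafor advances.
The agenda winner is Okafor.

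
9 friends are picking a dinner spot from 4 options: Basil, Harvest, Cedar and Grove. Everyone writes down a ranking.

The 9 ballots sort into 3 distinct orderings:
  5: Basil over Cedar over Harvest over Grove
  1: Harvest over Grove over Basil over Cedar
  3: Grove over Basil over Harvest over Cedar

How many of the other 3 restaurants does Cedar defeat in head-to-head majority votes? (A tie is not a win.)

2

Cedar against each rival (9 friends):
Cedar–Basil: Basil 9–0.
Cedar vs Harvest: 5 for Cedar, 4 for Harvest — Cedar by 5–4.
Cedar vs Grove: Cedar wins 5–4.
Cedar beats Harvest, Grove; loses to Basil — 2 pairwise wins.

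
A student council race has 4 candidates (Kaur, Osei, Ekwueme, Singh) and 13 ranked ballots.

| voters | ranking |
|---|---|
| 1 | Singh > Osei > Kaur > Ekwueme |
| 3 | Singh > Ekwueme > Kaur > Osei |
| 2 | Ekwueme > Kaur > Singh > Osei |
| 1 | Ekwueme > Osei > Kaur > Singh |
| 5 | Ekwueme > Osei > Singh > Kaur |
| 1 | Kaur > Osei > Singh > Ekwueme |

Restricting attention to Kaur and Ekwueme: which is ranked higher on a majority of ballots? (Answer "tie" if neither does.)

Ekwueme

Ballots ranking Kaur above Ekwueme: 1 + 1 = 2.
Ballots ranking Ekwueme above Kaur: 13 − 2 = 11.
Ekwueme wins the head-to-head 11–2.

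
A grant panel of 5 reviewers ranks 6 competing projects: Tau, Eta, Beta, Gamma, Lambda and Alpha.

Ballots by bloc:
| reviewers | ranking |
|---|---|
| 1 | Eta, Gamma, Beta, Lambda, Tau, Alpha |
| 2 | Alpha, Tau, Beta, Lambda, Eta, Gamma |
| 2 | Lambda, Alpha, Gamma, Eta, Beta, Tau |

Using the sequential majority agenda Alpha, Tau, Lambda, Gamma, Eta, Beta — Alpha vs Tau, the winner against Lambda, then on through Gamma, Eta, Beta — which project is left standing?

Beta

Round 1: Alpha vs Tau — 4–1, Alpha advances.
Round 2: Alpha vs Lambda — 2–3, Lambda advances.
Round 3: Lambda vs Gamma — 4–1, Lambda advances.
Round 4: Lambda vs Eta — 4–1, Lambda advances.
Round 5: Lambda vs Beta — 2–3, Beta advances.
Beta survives the agenda.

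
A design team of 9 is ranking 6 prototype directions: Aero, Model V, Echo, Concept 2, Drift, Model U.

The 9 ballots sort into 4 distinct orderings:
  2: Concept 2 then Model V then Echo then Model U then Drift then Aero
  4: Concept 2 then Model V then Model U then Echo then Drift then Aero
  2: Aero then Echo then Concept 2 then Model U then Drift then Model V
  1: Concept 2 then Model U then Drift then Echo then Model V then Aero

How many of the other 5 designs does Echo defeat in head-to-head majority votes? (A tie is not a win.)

2

Echo against each rival (9 engineers):
Echo vs Aero: Echo is ranked higher on 2+4+1 = 7 ballots, Aero on 2. Echo wins 7–2.
Echo–Model V: Model V 6–3.
Echo vs Concept 2: Echo is ranked higher on 2 ballots, Concept 2 on 7. Concept 2 wins 7–2.
Echo vs Drift: Echo preferred on 2+4+2 = 8 ballots; Echo wins 8–1.
Echo vs Model U: 2+2 = 4 for Echo, 5 for Model U — Model U by 5–4.
Echo beats Aero, Drift; loses to Model V, Concept 2, Model U — 2 pairwise wins.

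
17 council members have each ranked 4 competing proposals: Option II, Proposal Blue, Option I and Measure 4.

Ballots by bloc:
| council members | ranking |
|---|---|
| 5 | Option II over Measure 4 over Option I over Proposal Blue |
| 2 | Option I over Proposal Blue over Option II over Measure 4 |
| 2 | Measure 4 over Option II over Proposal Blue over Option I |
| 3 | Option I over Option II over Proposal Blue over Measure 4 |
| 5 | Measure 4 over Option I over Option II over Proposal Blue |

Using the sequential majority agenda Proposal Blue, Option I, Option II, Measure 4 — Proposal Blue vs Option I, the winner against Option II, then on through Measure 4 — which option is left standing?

Round 1: Proposal Blue vs Option I — 2–15, Option I advances.
Round 2: Option I vs Option II — 10–7, Option I advances.
Round 3: Option I vs Measure 4 — 5–12, Measure 4 advances.
Measure 4 survives the agenda.

Measure 4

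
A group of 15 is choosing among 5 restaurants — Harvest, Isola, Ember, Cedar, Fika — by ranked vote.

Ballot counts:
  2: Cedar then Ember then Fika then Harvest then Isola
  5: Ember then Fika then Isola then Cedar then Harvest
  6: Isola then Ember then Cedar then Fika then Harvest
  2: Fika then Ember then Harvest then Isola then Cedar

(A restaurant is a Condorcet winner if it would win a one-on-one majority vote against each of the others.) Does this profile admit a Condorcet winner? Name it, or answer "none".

Ember

Check each pair by majority over 15 ballots:
Harvest vs Isola: Harvest is ranked higher on 2+2 = 4 ballots, Isola on 11. Isola wins 11–4.
Harvest vs Ember: Harvest is ranked higher on 0 ballots, Ember on 15. Ember wins 15–0.
Harvest vs Cedar: Harvest preferred on 2 ballots; Cedar wins 13–2.
Harvest vs Fika: 0 for Harvest, 15 for Fika — Fika by 15–0.
Isola vs Ember: Isola is ranked higher on 6 ballots, Ember on 9. Ember wins 9–6.
Isola vs Cedar: Isola preferred on 5+6+2 = 13 ballots; Isola wins 13–2.
Isola vs Fika: 6 to 9, Fika.
Ember vs Cedar: 5+6+2 = 13 for Ember, 2 for Cedar — Ember by 13–2.
Ember vs Fika: 2+5+6 = 13 for Ember, 2 for Fika — Ember by 13–2.
Cedar vs Fika: 8 to 7, Cedar.
Ember defeats every rival head-to-head and is the Condorcet winner.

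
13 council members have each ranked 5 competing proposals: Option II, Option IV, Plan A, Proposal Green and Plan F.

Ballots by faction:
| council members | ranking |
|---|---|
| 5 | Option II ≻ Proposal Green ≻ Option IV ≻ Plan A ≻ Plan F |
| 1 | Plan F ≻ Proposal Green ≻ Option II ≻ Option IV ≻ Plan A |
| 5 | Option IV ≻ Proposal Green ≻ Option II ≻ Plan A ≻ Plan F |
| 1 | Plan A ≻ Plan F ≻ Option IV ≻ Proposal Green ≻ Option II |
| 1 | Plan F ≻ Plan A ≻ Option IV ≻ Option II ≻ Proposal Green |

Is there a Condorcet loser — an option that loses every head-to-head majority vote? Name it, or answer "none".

Head-to-head results (13 council members):
Option II vs Option IV: Option II is ranked higher on 5+1 = 6 ballots, Option IV on 7. Option IV wins 7–6.
Option II–Plan A: Option II 11–2.
Option II vs Proposal Green: Option II is ranked higher on 5+1 = 6 ballots, Proposal Green on 7. Proposal Green wins 7–6.
Option II vs Plan F: Option II, 10–3.
Option IV vs Plan A: Option IV wins 11–2.
Option IV vs Proposal Green: Option IV, 7–6.
Option IV vs Plan F: Option IV wins 10–3.
Plan A vs Proposal Green: Proposal Green, 11–2.
Plan A vs Plan F: Plan A preferred on 5+5+1 = 11 ballots; Plan A wins 11–2.
Proposal Green vs Plan F: 5+5 = 10 for Proposal Green, 3 for Plan F — Proposal Green by 10–3.
Plan F loses to every other option — it is the Condorcet loser.

Plan F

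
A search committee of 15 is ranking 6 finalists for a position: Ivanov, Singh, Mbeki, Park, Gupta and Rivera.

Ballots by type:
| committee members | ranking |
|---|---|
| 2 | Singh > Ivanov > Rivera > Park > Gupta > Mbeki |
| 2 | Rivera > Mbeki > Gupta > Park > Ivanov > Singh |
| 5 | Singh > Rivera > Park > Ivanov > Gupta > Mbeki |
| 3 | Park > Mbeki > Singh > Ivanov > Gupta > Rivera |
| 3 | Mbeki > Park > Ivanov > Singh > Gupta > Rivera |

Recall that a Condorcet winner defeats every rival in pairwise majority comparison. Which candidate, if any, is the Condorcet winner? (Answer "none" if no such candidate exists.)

Pairwise majorities:
Ivanov vs Singh: Singh, 10–5.
Ivanov vs Mbeki: Ivanov preferred on 2+5 = 7 ballots; Mbeki wins 8–7.
Ivanov vs Park: 2 to 13, Park.
Ivanov vs Gupta: Ivanov wins 13–2.
Ivanov vs Rivera: Ivanov is ranked higher on 2+3+3 = 8 ballots, Rivera on 7. Ivanov wins 8–7.
Singh vs Mbeki: 7 to 8, Mbeki.
Singh vs Park: Park wins 8–7.
Singh vs Gupta: 13 to 2, Singh.
Singh vs Rivera: 2+5+3+3 = 13 for Singh, 2 for Rivera — Singh by 13–2.
Mbeki vs Park: Mbeki preferred on 2+3 = 5 ballots; Park wins 10–5.
Mbeki vs Gupta: 2+3+3 = 8 for Mbeki, 7 for Gupta — Mbeki by 8–7.
Mbeki–Rivera: Rivera 9–6.
Park vs Gupta: Park is ranked higher on 2+5+3+3 = 13 ballots, Gupta on 2. Park wins 13–2.
Park vs Rivera: Rivera, 9–6.
Gupta vs Rivera: Rivera, 9–6.
No candidate is unbeaten: Ivanov loses to Singh; Singh loses to Mbeki; Mbeki loses to Park; Park loses to Rivera; Gupta loses to Ivanov; Rivera loses to Ivanov. In particular Ivanov → Rivera → Mbeki → Ivanov is a majority cycle — no Condorcet winner exists.

none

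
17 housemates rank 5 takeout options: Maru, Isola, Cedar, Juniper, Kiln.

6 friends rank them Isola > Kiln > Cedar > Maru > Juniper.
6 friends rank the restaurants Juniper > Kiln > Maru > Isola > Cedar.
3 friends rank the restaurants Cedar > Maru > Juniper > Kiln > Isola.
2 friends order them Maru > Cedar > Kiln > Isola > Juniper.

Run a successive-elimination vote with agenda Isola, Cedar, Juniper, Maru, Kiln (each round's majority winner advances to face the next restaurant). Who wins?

Kiln

Round 1: Isola vs Cedar — 12–5, Isola advances.
Round 2: Isola vs Juniper — 8–9, Juniper advances.
Round 3: Juniper vs Maru — 6–11, Maru advances.
Round 4: Maru vs Kiln — 5–12, Kiln advances.
Kiln survives the agenda.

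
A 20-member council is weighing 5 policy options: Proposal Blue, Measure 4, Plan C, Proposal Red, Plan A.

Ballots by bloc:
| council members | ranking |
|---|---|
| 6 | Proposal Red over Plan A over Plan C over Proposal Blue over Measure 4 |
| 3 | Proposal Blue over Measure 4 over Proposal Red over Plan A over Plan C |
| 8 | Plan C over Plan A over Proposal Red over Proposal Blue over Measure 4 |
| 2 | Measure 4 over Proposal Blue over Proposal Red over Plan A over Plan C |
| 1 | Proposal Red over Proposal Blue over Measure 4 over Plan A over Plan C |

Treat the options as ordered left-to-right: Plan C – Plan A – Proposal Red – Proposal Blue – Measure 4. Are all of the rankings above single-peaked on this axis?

yes

Axis positions: Plan C=1, Plan A=2, Proposal Red=3, Proposal Blue=4, Measure 4=5.
Bloc 1 (peak Proposal Red at position 3): ranking walks positions 3-2-1-4-5, expanding outward from the peak — single-peaked.
Bloc 2 (peak Proposal Blue at position 4): ranking walks positions 4-5-3-2-1, expanding outward from the peak — single-peaked.
Bloc 3 (peak Plan C at position 1): ranking walks positions 1-2-3-4-5, expanding outward from the peak — single-peaked.
Bloc 4 (peak Measure 4 at position 5): ranking walks positions 5-4-3-2-1, expanding outward from the peak — single-peaked.
Bloc 5 (peak Proposal Red at position 3): ranking walks positions 3-4-5-2-1, expanding outward from the peak — single-peaked.
Every ranking is single-peaked on this axis.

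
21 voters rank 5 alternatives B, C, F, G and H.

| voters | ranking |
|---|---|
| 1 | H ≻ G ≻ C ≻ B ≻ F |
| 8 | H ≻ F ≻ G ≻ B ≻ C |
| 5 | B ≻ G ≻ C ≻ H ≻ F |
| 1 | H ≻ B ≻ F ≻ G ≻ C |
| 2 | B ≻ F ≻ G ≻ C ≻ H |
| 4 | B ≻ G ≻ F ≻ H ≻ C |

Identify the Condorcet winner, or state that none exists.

Head-to-head results (21 voters):
B vs C: B preferred on 8+5+1+2+4 = 20 ballots; B wins 20–1.
B vs F: 13 to 8, B.
B vs G: 12 to 9, B.
B vs H: 11 to 10, B.
C vs F: C is ranked higher on 1+5 = 6 ballots, F on 15. F wins 15–6.
C vs G: 0 for C, 21 for G — G by 21–0.
C vs H: C preferred on 5+2 = 7 ballots; H wins 14–7.
F vs G: 8+1+2 = 11 for F, 10 for G — F by 11–10.
F vs H: F is ranked higher on 2+4 = 6 ballots, H on 15. H wins 15–6.
G vs H: 5+2+4 = 11 for G, 10 for H — G by 11–10.
Only B has no losses; B is the Condorcet winner.

B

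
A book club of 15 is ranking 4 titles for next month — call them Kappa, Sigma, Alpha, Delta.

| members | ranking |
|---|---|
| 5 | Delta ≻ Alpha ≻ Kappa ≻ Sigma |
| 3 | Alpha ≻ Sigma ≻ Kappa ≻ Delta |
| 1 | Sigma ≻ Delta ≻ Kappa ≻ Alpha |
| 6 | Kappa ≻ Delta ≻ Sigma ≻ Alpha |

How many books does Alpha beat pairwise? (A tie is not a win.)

2

Alpha against each rival (15 members):
Alpha vs Kappa: 8 to 7, Alpha.
Alpha vs Sigma: Alpha wins 8–7.
Alpha vs Delta: Alpha is ranked higher on 3 ballots, Delta on 12. Delta wins 12–3.
Alpha beats Kappa, Sigma; loses to Delta — 2 pairwise wins.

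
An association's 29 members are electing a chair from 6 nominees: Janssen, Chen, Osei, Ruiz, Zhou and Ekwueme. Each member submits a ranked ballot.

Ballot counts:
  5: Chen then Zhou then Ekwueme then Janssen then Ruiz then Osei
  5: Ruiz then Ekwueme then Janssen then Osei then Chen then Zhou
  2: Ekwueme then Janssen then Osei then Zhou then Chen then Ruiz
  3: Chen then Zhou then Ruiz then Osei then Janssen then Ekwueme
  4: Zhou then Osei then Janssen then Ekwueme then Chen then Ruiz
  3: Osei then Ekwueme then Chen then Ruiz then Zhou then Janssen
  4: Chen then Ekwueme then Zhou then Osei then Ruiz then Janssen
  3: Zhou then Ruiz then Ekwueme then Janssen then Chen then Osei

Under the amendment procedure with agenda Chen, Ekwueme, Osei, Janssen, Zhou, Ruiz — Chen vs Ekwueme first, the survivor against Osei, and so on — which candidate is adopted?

Round 1: Chen vs Ekwueme — 12–17, Ekwueme advances.
Round 2: Ekwueme vs Osei — 19–10, Ekwueme advances.
Round 3: Ekwueme vs Janssen — 22–7, Ekwueme advances.
Round 4: Ekwueme vs Zhou — 14–15, Zhou advances.
Round 5: Zhou vs Ruiz — 21–8, Zhou advances.
The agenda winner is Zhou.

Zhou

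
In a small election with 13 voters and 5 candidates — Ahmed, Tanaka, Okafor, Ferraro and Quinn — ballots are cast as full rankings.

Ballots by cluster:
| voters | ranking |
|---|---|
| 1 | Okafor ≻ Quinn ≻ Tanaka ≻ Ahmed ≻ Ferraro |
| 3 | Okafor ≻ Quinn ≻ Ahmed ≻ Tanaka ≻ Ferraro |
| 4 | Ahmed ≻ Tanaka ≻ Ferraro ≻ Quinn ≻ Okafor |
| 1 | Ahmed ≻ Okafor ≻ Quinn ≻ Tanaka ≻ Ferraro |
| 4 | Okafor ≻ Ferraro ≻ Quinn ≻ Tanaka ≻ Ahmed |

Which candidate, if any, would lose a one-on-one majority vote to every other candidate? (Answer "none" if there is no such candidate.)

Pairwise majorities:
Ahmed vs Tanaka: Ahmed wins 8–5.
Ahmed vs Okafor: 5 to 8, Okafor.
Ahmed vs Ferraro: 9 to 4, Ahmed.
Ahmed vs Quinn: Quinn, 8–5.
Tanaka vs Okafor: 4 to 9, Okafor.
Tanaka vs Ferraro: Tanaka, 9–4.
Tanaka–Quinn: Quinn 9–4.
Okafor vs Ferraro: Okafor is ranked higher on 1+3+1+4 = 9 ballots, Ferraro on 4. Okafor wins 9–4.
Okafor–Quinn: Okafor 9–4.
Ferraro vs Quinn: Ferraro, 8–5.
Every candidate wins at least one matchup (Ahmed beats Tanaka; Tanaka beats Ferraro; Okafor beats Ahmed; Ferraro beats Quinn; Quinn beats Ahmed), so there is no Condorcet loser.

none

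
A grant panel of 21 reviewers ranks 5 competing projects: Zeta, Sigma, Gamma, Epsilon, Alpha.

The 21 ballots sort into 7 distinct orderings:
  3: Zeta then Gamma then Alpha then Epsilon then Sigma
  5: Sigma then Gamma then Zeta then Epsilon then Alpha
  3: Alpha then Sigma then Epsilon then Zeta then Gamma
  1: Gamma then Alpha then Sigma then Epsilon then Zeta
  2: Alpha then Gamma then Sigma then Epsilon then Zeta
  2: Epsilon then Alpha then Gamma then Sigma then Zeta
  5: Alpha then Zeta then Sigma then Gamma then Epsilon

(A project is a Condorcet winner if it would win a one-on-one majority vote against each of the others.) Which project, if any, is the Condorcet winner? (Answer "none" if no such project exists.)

Alpha

Head-to-head results (21 reviewers):
Zeta vs Sigma: Zeta preferred on 3+5 = 8 ballots; Sigma wins 13–8.
Zeta vs Gamma: Zeta wins 11–10.
Zeta vs Epsilon: Zeta wins 13–8.
Zeta vs Alpha: 8 to 13, Alpha.
Sigma vs Gamma: Sigma preferred on 5+3+5 = 13 ballots; Sigma wins 13–8.
Sigma–Epsilon: Sigma 16–5.
Sigma vs Alpha: Alpha wins 16–5.
Gamma vs Epsilon: Gamma is ranked higher on 3+5+1+2+5 = 16 ballots, Epsilon on 5. Gamma wins 16–5.
Gamma vs Alpha: Alpha, 12–9.
Epsilon–Alpha: Alpha 14–7.
Alpha defeats every rival head-to-head and is the Condorcet winner.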